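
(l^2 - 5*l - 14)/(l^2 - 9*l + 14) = (l + 2)/(l - 2)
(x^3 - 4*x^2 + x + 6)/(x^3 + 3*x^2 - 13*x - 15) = (x - 2)/(x + 5)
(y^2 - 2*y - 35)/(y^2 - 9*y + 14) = (y + 5)/(y - 2)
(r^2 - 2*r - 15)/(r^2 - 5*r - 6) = (-r^2 + 2*r + 15)/(-r^2 + 5*r + 6)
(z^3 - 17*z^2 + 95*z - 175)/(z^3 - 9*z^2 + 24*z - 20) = (z^2 - 12*z + 35)/(z^2 - 4*z + 4)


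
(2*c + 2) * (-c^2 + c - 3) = -2*c^3 - 4*c - 6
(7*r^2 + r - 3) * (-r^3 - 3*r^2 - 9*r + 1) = -7*r^5 - 22*r^4 - 63*r^3 + 7*r^2 + 28*r - 3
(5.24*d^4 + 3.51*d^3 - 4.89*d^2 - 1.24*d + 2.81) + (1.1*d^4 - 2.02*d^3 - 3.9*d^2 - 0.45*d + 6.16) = 6.34*d^4 + 1.49*d^3 - 8.79*d^2 - 1.69*d + 8.97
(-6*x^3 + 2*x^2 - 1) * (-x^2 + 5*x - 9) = 6*x^5 - 32*x^4 + 64*x^3 - 17*x^2 - 5*x + 9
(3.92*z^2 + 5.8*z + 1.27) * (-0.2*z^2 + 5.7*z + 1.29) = -0.784*z^4 + 21.184*z^3 + 37.8628*z^2 + 14.721*z + 1.6383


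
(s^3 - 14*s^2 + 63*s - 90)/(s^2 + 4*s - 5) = (s^3 - 14*s^2 + 63*s - 90)/(s^2 + 4*s - 5)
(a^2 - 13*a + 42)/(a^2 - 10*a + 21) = (a - 6)/(a - 3)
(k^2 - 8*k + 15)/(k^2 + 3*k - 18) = (k - 5)/(k + 6)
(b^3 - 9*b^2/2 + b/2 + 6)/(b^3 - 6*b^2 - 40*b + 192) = (2*b^2 - b - 3)/(2*(b^2 - 2*b - 48))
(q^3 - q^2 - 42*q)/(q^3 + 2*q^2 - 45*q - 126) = q/(q + 3)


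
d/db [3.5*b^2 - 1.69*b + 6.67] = 7.0*b - 1.69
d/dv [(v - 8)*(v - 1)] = 2*v - 9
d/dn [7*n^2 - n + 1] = 14*n - 1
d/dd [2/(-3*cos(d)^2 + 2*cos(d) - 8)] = 4*(1 - 3*cos(d))*sin(d)/(3*cos(d)^2 - 2*cos(d) + 8)^2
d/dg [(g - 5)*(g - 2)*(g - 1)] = 3*g^2 - 16*g + 17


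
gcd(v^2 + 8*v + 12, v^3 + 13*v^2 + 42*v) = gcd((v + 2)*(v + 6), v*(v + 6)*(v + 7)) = v + 6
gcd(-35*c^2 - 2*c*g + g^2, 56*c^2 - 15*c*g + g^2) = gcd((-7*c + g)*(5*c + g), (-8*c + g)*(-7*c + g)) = 7*c - g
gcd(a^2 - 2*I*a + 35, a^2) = 1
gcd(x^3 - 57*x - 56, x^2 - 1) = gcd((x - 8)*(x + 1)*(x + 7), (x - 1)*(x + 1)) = x + 1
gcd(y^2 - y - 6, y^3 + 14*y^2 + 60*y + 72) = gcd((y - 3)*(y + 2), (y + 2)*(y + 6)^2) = y + 2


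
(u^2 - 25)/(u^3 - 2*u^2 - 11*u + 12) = (u^2 - 25)/(u^3 - 2*u^2 - 11*u + 12)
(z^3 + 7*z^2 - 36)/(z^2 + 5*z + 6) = (z^2 + 4*z - 12)/(z + 2)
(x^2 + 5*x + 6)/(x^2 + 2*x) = (x + 3)/x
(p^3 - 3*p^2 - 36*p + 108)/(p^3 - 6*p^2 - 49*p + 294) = (p^2 + 3*p - 18)/(p^2 - 49)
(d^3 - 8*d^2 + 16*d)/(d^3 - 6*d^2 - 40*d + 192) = d*(d - 4)/(d^2 - 2*d - 48)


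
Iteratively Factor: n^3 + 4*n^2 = (n)*(n^2 + 4*n) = n^2*(n + 4)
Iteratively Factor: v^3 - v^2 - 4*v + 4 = (v - 2)*(v^2 + v - 2) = (v - 2)*(v - 1)*(v + 2)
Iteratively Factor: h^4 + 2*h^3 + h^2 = (h + 1)*(h^3 + h^2) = (h + 1)^2*(h^2) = h*(h + 1)^2*(h)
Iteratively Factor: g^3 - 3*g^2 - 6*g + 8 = (g - 4)*(g^2 + g - 2) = (g - 4)*(g - 1)*(g + 2)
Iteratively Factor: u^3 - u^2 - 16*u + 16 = (u - 1)*(u^2 - 16) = (u - 4)*(u - 1)*(u + 4)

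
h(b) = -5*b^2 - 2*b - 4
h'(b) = -10*b - 2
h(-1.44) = -11.49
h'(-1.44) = 12.40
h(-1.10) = -7.85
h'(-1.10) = 9.00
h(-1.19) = -8.70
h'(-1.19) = 9.90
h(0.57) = -6.76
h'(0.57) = -7.70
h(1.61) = -20.18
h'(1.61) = -18.10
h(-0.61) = -4.64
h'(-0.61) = 4.10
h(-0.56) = -4.45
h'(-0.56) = 3.60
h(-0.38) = -3.96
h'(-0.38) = 1.80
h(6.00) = -196.00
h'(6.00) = -62.00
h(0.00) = -4.00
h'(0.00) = -2.00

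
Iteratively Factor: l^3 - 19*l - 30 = (l + 2)*(l^2 - 2*l - 15) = (l + 2)*(l + 3)*(l - 5)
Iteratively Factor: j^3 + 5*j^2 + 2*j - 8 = (j + 4)*(j^2 + j - 2) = (j - 1)*(j + 4)*(j + 2)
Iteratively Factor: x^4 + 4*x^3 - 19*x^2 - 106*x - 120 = (x + 3)*(x^3 + x^2 - 22*x - 40) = (x - 5)*(x + 3)*(x^2 + 6*x + 8) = (x - 5)*(x + 2)*(x + 3)*(x + 4)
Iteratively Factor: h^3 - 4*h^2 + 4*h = (h - 2)*(h^2 - 2*h) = (h - 2)^2*(h)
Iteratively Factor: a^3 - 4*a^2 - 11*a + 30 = (a - 2)*(a^2 - 2*a - 15) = (a - 2)*(a + 3)*(a - 5)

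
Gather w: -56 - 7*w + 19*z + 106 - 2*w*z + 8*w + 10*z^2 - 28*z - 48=w*(1 - 2*z) + 10*z^2 - 9*z + 2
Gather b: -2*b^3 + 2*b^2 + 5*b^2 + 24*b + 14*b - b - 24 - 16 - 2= -2*b^3 + 7*b^2 + 37*b - 42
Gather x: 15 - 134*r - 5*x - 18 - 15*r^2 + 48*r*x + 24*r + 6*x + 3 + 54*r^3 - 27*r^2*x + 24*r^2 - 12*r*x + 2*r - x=54*r^3 + 9*r^2 - 108*r + x*(-27*r^2 + 36*r)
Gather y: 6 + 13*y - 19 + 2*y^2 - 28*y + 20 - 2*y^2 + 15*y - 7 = 0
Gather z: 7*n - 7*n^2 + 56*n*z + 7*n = -7*n^2 + 56*n*z + 14*n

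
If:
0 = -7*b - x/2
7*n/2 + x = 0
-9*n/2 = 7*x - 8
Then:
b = -1/10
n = -2/5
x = 7/5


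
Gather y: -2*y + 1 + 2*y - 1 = 0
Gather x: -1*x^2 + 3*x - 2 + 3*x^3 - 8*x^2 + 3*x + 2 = 3*x^3 - 9*x^2 + 6*x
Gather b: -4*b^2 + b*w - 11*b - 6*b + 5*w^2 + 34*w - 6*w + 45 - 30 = -4*b^2 + b*(w - 17) + 5*w^2 + 28*w + 15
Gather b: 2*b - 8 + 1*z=2*b + z - 8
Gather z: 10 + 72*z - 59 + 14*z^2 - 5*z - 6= 14*z^2 + 67*z - 55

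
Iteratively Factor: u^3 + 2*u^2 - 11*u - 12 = (u - 3)*(u^2 + 5*u + 4) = (u - 3)*(u + 1)*(u + 4)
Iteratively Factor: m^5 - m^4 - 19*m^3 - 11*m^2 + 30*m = (m)*(m^4 - m^3 - 19*m^2 - 11*m + 30) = m*(m - 5)*(m^3 + 4*m^2 + m - 6) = m*(m - 5)*(m + 3)*(m^2 + m - 2) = m*(m - 5)*(m + 2)*(m + 3)*(m - 1)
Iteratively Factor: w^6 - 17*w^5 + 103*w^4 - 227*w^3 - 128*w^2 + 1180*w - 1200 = (w - 3)*(w^5 - 14*w^4 + 61*w^3 - 44*w^2 - 260*w + 400) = (w - 5)*(w - 3)*(w^4 - 9*w^3 + 16*w^2 + 36*w - 80) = (w - 5)*(w - 3)*(w - 2)*(w^3 - 7*w^2 + 2*w + 40) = (w - 5)^2*(w - 3)*(w - 2)*(w^2 - 2*w - 8) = (w - 5)^2*(w - 3)*(w - 2)*(w + 2)*(w - 4)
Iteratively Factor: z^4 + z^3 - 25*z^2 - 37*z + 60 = (z - 5)*(z^3 + 6*z^2 + 5*z - 12) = (z - 5)*(z - 1)*(z^2 + 7*z + 12) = (z - 5)*(z - 1)*(z + 4)*(z + 3)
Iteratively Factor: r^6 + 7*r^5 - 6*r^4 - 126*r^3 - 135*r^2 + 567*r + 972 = (r + 3)*(r^5 + 4*r^4 - 18*r^3 - 72*r^2 + 81*r + 324) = (r + 3)*(r + 4)*(r^4 - 18*r^2 + 81) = (r + 3)^2*(r + 4)*(r^3 - 3*r^2 - 9*r + 27) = (r - 3)*(r + 3)^2*(r + 4)*(r^2 - 9) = (r - 3)*(r + 3)^3*(r + 4)*(r - 3)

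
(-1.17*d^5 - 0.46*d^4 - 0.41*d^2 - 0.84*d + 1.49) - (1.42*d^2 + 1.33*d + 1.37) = -1.17*d^5 - 0.46*d^4 - 1.83*d^2 - 2.17*d + 0.12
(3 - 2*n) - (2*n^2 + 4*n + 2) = -2*n^2 - 6*n + 1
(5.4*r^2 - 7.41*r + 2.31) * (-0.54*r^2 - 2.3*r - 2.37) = -2.916*r^4 - 8.4186*r^3 + 2.9976*r^2 + 12.2487*r - 5.4747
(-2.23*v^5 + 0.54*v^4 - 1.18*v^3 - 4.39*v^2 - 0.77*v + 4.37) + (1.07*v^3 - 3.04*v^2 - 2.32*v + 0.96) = -2.23*v^5 + 0.54*v^4 - 0.11*v^3 - 7.43*v^2 - 3.09*v + 5.33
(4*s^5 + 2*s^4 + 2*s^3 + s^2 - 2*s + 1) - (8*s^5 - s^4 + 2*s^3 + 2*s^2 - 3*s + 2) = -4*s^5 + 3*s^4 - s^2 + s - 1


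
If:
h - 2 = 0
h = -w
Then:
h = 2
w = -2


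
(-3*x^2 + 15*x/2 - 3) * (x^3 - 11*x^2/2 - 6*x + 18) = -3*x^5 + 24*x^4 - 105*x^3/4 - 165*x^2/2 + 153*x - 54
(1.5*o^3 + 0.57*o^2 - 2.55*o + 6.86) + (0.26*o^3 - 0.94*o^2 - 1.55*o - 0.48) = 1.76*o^3 - 0.37*o^2 - 4.1*o + 6.38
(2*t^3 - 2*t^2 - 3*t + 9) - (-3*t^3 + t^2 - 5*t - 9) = 5*t^3 - 3*t^2 + 2*t + 18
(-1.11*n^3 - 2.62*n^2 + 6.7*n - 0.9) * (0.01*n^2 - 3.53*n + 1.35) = -0.0111*n^5 + 3.8921*n^4 + 7.8171*n^3 - 27.197*n^2 + 12.222*n - 1.215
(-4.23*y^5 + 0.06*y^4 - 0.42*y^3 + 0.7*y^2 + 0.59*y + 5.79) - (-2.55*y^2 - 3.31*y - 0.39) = -4.23*y^5 + 0.06*y^4 - 0.42*y^3 + 3.25*y^2 + 3.9*y + 6.18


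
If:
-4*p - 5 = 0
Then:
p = -5/4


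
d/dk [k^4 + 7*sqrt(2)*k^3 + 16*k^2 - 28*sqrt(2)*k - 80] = 4*k^3 + 21*sqrt(2)*k^2 + 32*k - 28*sqrt(2)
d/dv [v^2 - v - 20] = 2*v - 1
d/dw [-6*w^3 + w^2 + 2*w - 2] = -18*w^2 + 2*w + 2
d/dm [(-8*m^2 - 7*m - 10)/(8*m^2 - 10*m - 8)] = (34*m^2 + 72*m - 11)/(16*m^4 - 40*m^3 - 7*m^2 + 40*m + 16)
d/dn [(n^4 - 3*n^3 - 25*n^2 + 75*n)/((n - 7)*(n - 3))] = (2*n^3 - 21*n^2 + 175)/(n^2 - 14*n + 49)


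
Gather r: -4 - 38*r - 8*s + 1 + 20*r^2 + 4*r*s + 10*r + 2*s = 20*r^2 + r*(4*s - 28) - 6*s - 3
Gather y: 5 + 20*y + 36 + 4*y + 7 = 24*y + 48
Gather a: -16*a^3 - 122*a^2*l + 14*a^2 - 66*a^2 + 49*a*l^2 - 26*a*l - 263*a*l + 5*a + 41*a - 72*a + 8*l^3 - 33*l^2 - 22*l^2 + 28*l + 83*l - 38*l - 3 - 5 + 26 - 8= -16*a^3 + a^2*(-122*l - 52) + a*(49*l^2 - 289*l - 26) + 8*l^3 - 55*l^2 + 73*l + 10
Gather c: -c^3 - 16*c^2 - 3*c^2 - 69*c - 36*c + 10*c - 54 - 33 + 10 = -c^3 - 19*c^2 - 95*c - 77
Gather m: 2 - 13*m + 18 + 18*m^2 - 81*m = 18*m^2 - 94*m + 20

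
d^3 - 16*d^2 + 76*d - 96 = (d - 8)*(d - 6)*(d - 2)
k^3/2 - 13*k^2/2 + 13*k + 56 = (k/2 + 1)*(k - 8)*(k - 7)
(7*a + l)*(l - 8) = 7*a*l - 56*a + l^2 - 8*l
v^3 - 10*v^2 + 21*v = v*(v - 7)*(v - 3)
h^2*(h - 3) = h^3 - 3*h^2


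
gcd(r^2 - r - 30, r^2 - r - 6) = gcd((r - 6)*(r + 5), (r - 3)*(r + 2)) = 1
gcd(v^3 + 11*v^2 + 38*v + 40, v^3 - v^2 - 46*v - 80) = v^2 + 7*v + 10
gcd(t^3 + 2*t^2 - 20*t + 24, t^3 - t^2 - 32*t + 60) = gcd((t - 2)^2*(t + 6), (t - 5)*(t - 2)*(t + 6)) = t^2 + 4*t - 12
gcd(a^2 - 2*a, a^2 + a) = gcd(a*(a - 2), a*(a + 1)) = a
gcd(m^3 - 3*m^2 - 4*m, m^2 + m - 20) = m - 4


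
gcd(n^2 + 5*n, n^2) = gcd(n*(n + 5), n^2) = n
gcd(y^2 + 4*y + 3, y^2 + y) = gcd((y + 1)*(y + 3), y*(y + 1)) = y + 1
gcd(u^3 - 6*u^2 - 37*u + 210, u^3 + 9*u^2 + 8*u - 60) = u + 6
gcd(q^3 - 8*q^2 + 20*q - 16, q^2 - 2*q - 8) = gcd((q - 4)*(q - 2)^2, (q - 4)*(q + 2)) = q - 4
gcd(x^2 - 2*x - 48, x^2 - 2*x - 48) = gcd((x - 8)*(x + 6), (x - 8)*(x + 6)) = x^2 - 2*x - 48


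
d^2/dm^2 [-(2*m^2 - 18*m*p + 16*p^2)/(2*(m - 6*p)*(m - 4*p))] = 2*p*(-m^3 + 48*m^2*p - 408*m*p^2 + 976*p^3)/(m^6 - 30*m^5*p + 372*m^4*p^2 - 2440*m^3*p^3 + 8928*m^2*p^4 - 17280*m*p^5 + 13824*p^6)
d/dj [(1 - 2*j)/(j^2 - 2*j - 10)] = 2*(j^2 - j + 11)/(j^4 - 4*j^3 - 16*j^2 + 40*j + 100)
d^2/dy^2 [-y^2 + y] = -2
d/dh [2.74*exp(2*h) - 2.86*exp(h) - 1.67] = (5.48*exp(h) - 2.86)*exp(h)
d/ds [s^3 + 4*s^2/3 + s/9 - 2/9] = 3*s^2 + 8*s/3 + 1/9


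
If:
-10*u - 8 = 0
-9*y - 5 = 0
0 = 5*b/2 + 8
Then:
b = -16/5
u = -4/5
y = -5/9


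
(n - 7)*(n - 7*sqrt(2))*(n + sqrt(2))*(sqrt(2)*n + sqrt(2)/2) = sqrt(2)*n^4 - 12*n^3 - 13*sqrt(2)*n^3/2 - 35*sqrt(2)*n^2/2 + 78*n^2 + 42*n + 91*sqrt(2)*n + 49*sqrt(2)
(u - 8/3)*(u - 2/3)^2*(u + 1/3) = u^4 - 11*u^3/3 + 8*u^2/3 + 4*u/27 - 32/81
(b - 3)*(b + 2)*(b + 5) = b^3 + 4*b^2 - 11*b - 30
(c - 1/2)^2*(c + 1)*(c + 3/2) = c^4 + 3*c^3/2 - 3*c^2/4 - 7*c/8 + 3/8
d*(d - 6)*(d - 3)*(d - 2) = d^4 - 11*d^3 + 36*d^2 - 36*d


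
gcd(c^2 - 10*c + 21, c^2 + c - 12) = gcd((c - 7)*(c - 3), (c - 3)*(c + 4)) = c - 3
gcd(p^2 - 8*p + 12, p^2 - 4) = p - 2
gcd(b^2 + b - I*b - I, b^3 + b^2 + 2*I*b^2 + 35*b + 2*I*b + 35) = b + 1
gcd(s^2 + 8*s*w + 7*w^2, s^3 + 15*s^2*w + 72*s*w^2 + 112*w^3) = s + 7*w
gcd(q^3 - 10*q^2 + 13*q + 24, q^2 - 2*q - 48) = q - 8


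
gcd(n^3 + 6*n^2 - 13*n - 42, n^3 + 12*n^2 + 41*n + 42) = n^2 + 9*n + 14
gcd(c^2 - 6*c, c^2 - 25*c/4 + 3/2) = c - 6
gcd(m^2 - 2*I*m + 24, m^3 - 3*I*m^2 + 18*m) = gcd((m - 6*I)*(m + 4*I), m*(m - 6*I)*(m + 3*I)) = m - 6*I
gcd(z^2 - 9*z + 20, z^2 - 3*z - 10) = z - 5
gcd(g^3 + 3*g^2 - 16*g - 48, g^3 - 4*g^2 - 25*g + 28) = g + 4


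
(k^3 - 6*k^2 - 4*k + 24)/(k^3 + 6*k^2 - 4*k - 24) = (k - 6)/(k + 6)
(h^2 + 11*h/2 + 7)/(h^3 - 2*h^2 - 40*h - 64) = (h + 7/2)/(h^2 - 4*h - 32)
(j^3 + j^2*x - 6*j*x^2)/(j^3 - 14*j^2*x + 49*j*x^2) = (j^2 + j*x - 6*x^2)/(j^2 - 14*j*x + 49*x^2)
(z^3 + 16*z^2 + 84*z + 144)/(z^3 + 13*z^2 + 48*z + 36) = (z + 4)/(z + 1)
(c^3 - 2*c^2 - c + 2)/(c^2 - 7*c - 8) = (c^2 - 3*c + 2)/(c - 8)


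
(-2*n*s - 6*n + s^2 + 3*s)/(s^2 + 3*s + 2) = (-2*n*s - 6*n + s^2 + 3*s)/(s^2 + 3*s + 2)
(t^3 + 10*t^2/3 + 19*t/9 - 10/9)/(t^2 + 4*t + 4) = (9*t^2 + 12*t - 5)/(9*(t + 2))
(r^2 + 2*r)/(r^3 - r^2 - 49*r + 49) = r*(r + 2)/(r^3 - r^2 - 49*r + 49)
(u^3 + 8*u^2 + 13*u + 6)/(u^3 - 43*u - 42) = (u + 1)/(u - 7)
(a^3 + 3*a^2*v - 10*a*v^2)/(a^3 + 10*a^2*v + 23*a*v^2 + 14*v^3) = a*(a^2 + 3*a*v - 10*v^2)/(a^3 + 10*a^2*v + 23*a*v^2 + 14*v^3)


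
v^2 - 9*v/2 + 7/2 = (v - 7/2)*(v - 1)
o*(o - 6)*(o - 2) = o^3 - 8*o^2 + 12*o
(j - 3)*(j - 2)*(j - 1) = j^3 - 6*j^2 + 11*j - 6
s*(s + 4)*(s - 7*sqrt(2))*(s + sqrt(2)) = s^4 - 6*sqrt(2)*s^3 + 4*s^3 - 24*sqrt(2)*s^2 - 14*s^2 - 56*s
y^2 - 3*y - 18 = (y - 6)*(y + 3)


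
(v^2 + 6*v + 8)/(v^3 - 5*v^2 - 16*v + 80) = (v + 2)/(v^2 - 9*v + 20)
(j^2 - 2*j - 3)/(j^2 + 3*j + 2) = (j - 3)/(j + 2)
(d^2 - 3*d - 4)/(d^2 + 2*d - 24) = (d + 1)/(d + 6)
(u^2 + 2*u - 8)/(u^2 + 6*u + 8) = (u - 2)/(u + 2)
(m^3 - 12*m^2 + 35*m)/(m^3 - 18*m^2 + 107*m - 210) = m/(m - 6)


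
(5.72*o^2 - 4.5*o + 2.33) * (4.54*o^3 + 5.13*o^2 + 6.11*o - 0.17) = 25.9688*o^5 + 8.9136*o^4 + 22.4424*o^3 - 16.5145*o^2 + 15.0013*o - 0.3961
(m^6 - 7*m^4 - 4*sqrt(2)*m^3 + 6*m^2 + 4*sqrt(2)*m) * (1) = m^6 - 7*m^4 - 4*sqrt(2)*m^3 + 6*m^2 + 4*sqrt(2)*m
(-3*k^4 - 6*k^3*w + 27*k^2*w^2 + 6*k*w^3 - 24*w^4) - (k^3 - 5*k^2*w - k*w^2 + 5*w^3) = -3*k^4 - 6*k^3*w - k^3 + 27*k^2*w^2 + 5*k^2*w + 6*k*w^3 + k*w^2 - 24*w^4 - 5*w^3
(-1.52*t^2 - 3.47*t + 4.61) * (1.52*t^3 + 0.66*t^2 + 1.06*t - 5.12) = -2.3104*t^5 - 6.2776*t^4 + 3.1058*t^3 + 7.1468*t^2 + 22.653*t - 23.6032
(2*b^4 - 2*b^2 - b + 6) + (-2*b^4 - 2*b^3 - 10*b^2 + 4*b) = -2*b^3 - 12*b^2 + 3*b + 6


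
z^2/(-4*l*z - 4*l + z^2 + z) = z^2/(-4*l*z - 4*l + z^2 + z)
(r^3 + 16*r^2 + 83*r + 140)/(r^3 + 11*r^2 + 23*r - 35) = (r + 4)/(r - 1)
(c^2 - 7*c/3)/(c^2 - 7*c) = (c - 7/3)/(c - 7)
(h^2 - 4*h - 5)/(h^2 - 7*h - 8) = (h - 5)/(h - 8)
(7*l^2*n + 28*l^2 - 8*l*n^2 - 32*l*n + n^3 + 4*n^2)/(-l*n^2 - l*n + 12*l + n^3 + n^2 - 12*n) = (-7*l + n)/(n - 3)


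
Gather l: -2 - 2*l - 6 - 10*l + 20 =12 - 12*l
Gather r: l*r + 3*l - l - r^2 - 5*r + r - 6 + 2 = 2*l - r^2 + r*(l - 4) - 4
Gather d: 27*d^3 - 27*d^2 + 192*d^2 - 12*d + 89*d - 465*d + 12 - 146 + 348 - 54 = 27*d^3 + 165*d^2 - 388*d + 160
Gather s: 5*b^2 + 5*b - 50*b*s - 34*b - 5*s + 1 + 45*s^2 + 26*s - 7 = 5*b^2 - 29*b + 45*s^2 + s*(21 - 50*b) - 6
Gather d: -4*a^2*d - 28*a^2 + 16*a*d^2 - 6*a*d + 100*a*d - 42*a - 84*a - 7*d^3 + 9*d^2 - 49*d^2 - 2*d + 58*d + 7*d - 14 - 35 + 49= -28*a^2 - 126*a - 7*d^3 + d^2*(16*a - 40) + d*(-4*a^2 + 94*a + 63)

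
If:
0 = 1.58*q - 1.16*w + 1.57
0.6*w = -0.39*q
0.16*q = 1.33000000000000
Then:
No Solution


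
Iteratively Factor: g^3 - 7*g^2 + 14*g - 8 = (g - 1)*(g^2 - 6*g + 8) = (g - 4)*(g - 1)*(g - 2)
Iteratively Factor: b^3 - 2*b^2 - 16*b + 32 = (b - 2)*(b^2 - 16) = (b - 2)*(b + 4)*(b - 4)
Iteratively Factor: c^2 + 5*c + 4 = (c + 1)*(c + 4)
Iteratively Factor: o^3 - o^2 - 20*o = (o + 4)*(o^2 - 5*o) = (o - 5)*(o + 4)*(o)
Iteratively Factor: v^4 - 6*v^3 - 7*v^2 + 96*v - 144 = (v - 4)*(v^3 - 2*v^2 - 15*v + 36) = (v - 4)*(v + 4)*(v^2 - 6*v + 9) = (v - 4)*(v - 3)*(v + 4)*(v - 3)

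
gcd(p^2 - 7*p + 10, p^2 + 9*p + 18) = 1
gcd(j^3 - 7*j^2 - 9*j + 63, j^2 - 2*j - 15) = j + 3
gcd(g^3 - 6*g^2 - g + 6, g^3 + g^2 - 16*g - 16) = g + 1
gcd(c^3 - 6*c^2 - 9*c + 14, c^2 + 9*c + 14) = c + 2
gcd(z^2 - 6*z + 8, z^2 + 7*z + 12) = 1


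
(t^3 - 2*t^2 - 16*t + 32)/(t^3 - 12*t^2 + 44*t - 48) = (t + 4)/(t - 6)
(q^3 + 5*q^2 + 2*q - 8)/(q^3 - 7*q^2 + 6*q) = (q^2 + 6*q + 8)/(q*(q - 6))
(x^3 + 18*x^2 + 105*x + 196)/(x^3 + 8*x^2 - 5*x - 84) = (x + 7)/(x - 3)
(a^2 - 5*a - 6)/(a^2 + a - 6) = (a^2 - 5*a - 6)/(a^2 + a - 6)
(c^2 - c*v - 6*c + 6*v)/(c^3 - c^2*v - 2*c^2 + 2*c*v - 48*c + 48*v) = (c - 6)/(c^2 - 2*c - 48)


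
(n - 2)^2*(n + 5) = n^3 + n^2 - 16*n + 20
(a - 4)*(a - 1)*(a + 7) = a^3 + 2*a^2 - 31*a + 28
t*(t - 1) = t^2 - t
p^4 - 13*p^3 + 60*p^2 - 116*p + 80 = (p - 5)*(p - 4)*(p - 2)^2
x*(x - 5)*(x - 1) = x^3 - 6*x^2 + 5*x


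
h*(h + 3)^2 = h^3 + 6*h^2 + 9*h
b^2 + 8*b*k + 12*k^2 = (b + 2*k)*(b + 6*k)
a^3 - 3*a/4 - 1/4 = (a - 1)*(a + 1/2)^2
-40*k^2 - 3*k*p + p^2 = (-8*k + p)*(5*k + p)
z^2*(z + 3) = z^3 + 3*z^2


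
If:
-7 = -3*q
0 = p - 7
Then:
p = 7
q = 7/3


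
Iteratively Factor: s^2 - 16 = (s + 4)*(s - 4)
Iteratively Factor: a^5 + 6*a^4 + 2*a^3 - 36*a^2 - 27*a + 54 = (a - 2)*(a^4 + 8*a^3 + 18*a^2 - 27) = (a - 2)*(a + 3)*(a^3 + 5*a^2 + 3*a - 9) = (a - 2)*(a - 1)*(a + 3)*(a^2 + 6*a + 9) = (a - 2)*(a - 1)*(a + 3)^2*(a + 3)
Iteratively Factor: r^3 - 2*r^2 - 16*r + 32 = (r - 4)*(r^2 + 2*r - 8) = (r - 4)*(r + 4)*(r - 2)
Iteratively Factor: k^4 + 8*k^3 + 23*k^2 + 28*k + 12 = (k + 2)*(k^3 + 6*k^2 + 11*k + 6) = (k + 1)*(k + 2)*(k^2 + 5*k + 6) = (k + 1)*(k + 2)^2*(k + 3)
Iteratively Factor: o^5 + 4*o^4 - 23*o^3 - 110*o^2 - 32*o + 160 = (o - 5)*(o^4 + 9*o^3 + 22*o^2 - 32) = (o - 5)*(o + 4)*(o^3 + 5*o^2 + 2*o - 8) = (o - 5)*(o + 2)*(o + 4)*(o^2 + 3*o - 4) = (o - 5)*(o - 1)*(o + 2)*(o + 4)*(o + 4)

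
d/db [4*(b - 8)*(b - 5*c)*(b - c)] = 12*b^2 - 48*b*c - 64*b + 20*c^2 + 192*c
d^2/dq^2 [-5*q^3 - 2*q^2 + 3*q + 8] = -30*q - 4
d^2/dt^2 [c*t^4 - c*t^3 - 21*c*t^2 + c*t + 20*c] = 6*c*(2*t^2 - t - 7)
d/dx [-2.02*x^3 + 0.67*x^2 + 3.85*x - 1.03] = -6.06*x^2 + 1.34*x + 3.85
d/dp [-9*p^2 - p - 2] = -18*p - 1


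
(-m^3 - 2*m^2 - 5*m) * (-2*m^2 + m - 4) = 2*m^5 + 3*m^4 + 12*m^3 + 3*m^2 + 20*m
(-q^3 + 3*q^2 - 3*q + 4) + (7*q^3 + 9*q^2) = 6*q^3 + 12*q^2 - 3*q + 4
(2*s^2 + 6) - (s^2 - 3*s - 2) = s^2 + 3*s + 8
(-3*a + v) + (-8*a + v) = -11*a + 2*v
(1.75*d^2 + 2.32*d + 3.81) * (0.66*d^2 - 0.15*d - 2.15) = 1.155*d^4 + 1.2687*d^3 - 1.5959*d^2 - 5.5595*d - 8.1915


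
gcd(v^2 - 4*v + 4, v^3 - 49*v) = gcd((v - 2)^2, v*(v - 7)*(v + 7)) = 1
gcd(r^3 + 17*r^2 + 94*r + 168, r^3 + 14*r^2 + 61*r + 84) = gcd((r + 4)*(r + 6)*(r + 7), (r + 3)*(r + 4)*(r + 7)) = r^2 + 11*r + 28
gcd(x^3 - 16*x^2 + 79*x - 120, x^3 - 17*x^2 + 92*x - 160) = x^2 - 13*x + 40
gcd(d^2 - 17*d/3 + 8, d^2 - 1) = 1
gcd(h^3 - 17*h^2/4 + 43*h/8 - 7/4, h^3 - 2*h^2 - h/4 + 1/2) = h^2 - 5*h/2 + 1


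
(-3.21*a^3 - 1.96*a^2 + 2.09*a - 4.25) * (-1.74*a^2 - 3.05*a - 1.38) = 5.5854*a^5 + 13.2009*a^4 + 6.7712*a^3 + 3.7253*a^2 + 10.0783*a + 5.865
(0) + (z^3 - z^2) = z^3 - z^2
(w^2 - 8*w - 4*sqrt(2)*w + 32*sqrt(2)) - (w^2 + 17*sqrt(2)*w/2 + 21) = -25*sqrt(2)*w/2 - 8*w - 21 + 32*sqrt(2)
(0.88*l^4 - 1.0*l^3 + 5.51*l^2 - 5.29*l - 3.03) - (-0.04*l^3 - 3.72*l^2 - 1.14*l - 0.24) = 0.88*l^4 - 0.96*l^3 + 9.23*l^2 - 4.15*l - 2.79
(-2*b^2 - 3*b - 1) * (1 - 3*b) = 6*b^3 + 7*b^2 - 1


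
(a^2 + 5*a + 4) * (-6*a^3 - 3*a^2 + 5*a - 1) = -6*a^5 - 33*a^4 - 34*a^3 + 12*a^2 + 15*a - 4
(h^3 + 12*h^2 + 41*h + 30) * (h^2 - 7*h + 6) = h^5 + 5*h^4 - 37*h^3 - 185*h^2 + 36*h + 180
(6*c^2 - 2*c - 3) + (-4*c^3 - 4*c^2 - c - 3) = -4*c^3 + 2*c^2 - 3*c - 6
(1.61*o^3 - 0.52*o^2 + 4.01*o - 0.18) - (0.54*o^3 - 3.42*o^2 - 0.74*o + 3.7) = 1.07*o^3 + 2.9*o^2 + 4.75*o - 3.88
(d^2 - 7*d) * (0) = 0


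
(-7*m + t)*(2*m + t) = -14*m^2 - 5*m*t + t^2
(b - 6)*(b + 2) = b^2 - 4*b - 12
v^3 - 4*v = v*(v - 2)*(v + 2)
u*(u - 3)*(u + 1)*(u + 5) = u^4 + 3*u^3 - 13*u^2 - 15*u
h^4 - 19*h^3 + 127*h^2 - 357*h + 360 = (h - 8)*(h - 5)*(h - 3)^2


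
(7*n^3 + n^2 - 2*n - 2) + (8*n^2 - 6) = 7*n^3 + 9*n^2 - 2*n - 8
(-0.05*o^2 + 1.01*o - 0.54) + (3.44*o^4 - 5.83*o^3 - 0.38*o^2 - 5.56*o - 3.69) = 3.44*o^4 - 5.83*o^3 - 0.43*o^2 - 4.55*o - 4.23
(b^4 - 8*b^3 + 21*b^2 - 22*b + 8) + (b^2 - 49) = b^4 - 8*b^3 + 22*b^2 - 22*b - 41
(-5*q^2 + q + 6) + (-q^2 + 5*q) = -6*q^2 + 6*q + 6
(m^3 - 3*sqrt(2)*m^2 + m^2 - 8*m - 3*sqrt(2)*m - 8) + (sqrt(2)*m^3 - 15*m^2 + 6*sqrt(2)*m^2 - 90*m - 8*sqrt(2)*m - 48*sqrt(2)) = m^3 + sqrt(2)*m^3 - 14*m^2 + 3*sqrt(2)*m^2 - 98*m - 11*sqrt(2)*m - 48*sqrt(2) - 8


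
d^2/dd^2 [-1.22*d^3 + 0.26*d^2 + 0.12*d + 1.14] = 0.52 - 7.32*d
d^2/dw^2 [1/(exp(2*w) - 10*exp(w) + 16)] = 2*((5 - 2*exp(w))*(exp(2*w) - 10*exp(w) + 16) + 4*(exp(w) - 5)^2*exp(w))*exp(w)/(exp(2*w) - 10*exp(w) + 16)^3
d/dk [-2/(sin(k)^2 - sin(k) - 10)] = 2*(2*sin(k) - 1)*cos(k)/(sin(k) + cos(k)^2 + 9)^2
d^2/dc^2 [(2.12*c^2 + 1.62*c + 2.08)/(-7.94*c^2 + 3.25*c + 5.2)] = (-313.674464*c^3 - 1311.967488*c^2 - 79.2729600000001*c - 275.59168)/(500.566184*c^6 - 614.6751*c^5 - 731.88141*c^4 + 770.787875*c^3 + 479.3178*c^2 - 263.64*c - 140.608)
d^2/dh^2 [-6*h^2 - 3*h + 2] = -12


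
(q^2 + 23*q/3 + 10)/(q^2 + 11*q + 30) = (q + 5/3)/(q + 5)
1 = 1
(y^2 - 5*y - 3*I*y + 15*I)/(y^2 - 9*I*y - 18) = (y - 5)/(y - 6*I)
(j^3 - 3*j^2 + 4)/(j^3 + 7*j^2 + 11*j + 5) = (j^2 - 4*j + 4)/(j^2 + 6*j + 5)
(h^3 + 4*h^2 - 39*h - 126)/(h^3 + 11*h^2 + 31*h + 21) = (h - 6)/(h + 1)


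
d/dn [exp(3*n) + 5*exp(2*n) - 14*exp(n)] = (3*exp(2*n) + 10*exp(n) - 14)*exp(n)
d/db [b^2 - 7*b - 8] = 2*b - 7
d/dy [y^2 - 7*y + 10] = 2*y - 7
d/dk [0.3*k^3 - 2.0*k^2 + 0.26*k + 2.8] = 0.9*k^2 - 4.0*k + 0.26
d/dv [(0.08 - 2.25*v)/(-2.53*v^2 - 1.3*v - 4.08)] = (-5.6925*v^2 + 0.4048*v + 9.284)/(6.4009*v^4 + 6.578*v^3 + 22.3348*v^2 + 10.608*v + 16.6464)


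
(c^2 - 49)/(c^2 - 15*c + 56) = (c + 7)/(c - 8)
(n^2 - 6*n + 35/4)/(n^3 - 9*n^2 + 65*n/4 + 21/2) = (2*n - 5)/(2*n^2 - 11*n - 6)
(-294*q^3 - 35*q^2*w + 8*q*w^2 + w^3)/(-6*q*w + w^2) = 49*q^2/w + 14*q + w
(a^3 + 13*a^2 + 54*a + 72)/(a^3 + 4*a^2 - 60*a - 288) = (a^2 + 7*a + 12)/(a^2 - 2*a - 48)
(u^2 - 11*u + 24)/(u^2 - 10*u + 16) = (u - 3)/(u - 2)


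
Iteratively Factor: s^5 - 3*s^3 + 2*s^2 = (s + 2)*(s^4 - 2*s^3 + s^2) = s*(s + 2)*(s^3 - 2*s^2 + s) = s*(s - 1)*(s + 2)*(s^2 - s) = s^2*(s - 1)*(s + 2)*(s - 1)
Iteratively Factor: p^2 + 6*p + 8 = (p + 2)*(p + 4)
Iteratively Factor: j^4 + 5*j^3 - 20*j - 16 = (j + 1)*(j^3 + 4*j^2 - 4*j - 16) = (j - 2)*(j + 1)*(j^2 + 6*j + 8) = (j - 2)*(j + 1)*(j + 4)*(j + 2)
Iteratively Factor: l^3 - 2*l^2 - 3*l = (l - 3)*(l^2 + l) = l*(l - 3)*(l + 1)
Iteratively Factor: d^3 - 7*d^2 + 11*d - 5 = (d - 5)*(d^2 - 2*d + 1) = (d - 5)*(d - 1)*(d - 1)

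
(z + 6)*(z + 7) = z^2 + 13*z + 42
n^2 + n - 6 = (n - 2)*(n + 3)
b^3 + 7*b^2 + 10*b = b*(b + 2)*(b + 5)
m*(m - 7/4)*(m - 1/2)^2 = m^4 - 11*m^3/4 + 2*m^2 - 7*m/16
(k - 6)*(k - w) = k^2 - k*w - 6*k + 6*w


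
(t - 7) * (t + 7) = t^2 - 49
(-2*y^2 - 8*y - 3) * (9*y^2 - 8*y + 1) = -18*y^4 - 56*y^3 + 35*y^2 + 16*y - 3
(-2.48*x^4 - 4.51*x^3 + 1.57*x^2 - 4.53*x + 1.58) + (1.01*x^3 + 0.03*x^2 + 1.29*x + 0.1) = -2.48*x^4 - 3.5*x^3 + 1.6*x^2 - 3.24*x + 1.68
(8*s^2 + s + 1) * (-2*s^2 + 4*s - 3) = -16*s^4 + 30*s^3 - 22*s^2 + s - 3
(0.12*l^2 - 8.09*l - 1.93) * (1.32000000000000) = 0.1584*l^2 - 10.6788*l - 2.5476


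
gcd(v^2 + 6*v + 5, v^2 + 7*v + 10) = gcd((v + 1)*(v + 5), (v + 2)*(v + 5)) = v + 5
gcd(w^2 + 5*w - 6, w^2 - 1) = w - 1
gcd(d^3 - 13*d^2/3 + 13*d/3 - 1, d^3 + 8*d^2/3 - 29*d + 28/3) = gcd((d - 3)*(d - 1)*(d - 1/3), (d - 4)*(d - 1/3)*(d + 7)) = d - 1/3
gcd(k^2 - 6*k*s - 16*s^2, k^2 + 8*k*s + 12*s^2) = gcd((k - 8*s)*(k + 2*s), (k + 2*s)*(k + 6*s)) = k + 2*s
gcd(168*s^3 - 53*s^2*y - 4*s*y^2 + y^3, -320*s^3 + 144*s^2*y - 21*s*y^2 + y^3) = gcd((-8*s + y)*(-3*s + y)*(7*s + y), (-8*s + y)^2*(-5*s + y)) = -8*s + y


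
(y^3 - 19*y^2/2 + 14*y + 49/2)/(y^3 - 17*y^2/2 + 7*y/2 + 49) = (y + 1)/(y + 2)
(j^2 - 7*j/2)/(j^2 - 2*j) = (j - 7/2)/(j - 2)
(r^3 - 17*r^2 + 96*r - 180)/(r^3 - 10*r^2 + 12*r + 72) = (r - 5)/(r + 2)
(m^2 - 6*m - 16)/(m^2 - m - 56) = (m + 2)/(m + 7)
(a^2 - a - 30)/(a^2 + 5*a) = (a - 6)/a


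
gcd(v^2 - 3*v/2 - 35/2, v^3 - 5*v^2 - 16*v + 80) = v - 5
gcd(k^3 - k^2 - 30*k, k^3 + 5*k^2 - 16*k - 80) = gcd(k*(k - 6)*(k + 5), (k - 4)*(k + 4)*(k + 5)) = k + 5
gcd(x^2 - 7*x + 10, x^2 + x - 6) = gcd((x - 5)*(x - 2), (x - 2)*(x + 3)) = x - 2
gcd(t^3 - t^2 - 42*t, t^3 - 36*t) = t^2 + 6*t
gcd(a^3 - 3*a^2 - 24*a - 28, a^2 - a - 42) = a - 7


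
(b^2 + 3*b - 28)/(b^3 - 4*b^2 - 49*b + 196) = 1/(b - 7)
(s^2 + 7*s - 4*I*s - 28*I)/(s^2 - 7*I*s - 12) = (s + 7)/(s - 3*I)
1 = 1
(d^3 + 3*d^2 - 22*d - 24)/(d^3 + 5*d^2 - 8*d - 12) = (d - 4)/(d - 2)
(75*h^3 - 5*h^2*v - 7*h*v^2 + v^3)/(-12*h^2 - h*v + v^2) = (25*h^2 - 10*h*v + v^2)/(-4*h + v)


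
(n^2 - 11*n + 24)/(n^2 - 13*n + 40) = (n - 3)/(n - 5)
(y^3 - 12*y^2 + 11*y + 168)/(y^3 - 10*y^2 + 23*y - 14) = (y^2 - 5*y - 24)/(y^2 - 3*y + 2)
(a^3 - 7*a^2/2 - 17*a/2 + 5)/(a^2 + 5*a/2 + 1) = (2*a^2 - 11*a + 5)/(2*a + 1)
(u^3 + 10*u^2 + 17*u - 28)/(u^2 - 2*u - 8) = (-u^3 - 10*u^2 - 17*u + 28)/(-u^2 + 2*u + 8)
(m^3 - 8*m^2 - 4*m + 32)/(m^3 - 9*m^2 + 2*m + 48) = (m - 2)/(m - 3)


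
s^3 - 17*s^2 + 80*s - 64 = (s - 8)^2*(s - 1)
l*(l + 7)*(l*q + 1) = l^3*q + 7*l^2*q + l^2 + 7*l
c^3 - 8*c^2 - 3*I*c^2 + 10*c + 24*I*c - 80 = (c - 8)*(c - 5*I)*(c + 2*I)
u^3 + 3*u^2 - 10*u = u*(u - 2)*(u + 5)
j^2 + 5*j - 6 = (j - 1)*(j + 6)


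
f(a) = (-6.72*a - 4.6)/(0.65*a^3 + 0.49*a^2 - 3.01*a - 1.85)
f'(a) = (-6.72*a - 4.6)*(-1.95*a^2 - 0.98*a + 3.01)/(0.65*a^3 + 0.49*a^2 - 3.01*a - 1.85)^2 - 6.72/(0.65*a^3 + 0.49*a^2 - 3.01*a - 1.85) = (8.736*a^3 + 12.2628*a^2 + 4.508*a - 1.414)/(0.4225*a^6 + 0.637*a^5 - 3.6729*a^4 - 5.3548*a^3 + 7.2471*a^2 + 11.137*a + 3.4225)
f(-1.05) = 2.24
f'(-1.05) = -2.27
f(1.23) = 3.57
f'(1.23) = 3.00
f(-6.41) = -0.29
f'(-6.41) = -0.10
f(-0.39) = 3.09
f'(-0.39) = -4.45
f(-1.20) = 2.58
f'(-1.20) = -2.36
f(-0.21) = 2.65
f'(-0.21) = -1.31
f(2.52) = -5.28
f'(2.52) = 13.68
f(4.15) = -0.80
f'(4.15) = 0.52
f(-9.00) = -0.14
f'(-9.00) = -0.03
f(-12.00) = -0.07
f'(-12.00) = -0.01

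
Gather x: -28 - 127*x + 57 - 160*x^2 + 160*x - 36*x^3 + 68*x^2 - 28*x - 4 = -36*x^3 - 92*x^2 + 5*x + 25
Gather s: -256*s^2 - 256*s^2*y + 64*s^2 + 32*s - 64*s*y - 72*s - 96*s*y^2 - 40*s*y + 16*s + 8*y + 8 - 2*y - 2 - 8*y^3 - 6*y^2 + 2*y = s^2*(-256*y - 192) + s*(-96*y^2 - 104*y - 24) - 8*y^3 - 6*y^2 + 8*y + 6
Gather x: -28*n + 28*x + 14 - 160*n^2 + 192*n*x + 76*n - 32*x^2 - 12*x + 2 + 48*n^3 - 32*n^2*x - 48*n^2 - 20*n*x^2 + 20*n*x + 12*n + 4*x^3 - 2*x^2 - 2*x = 48*n^3 - 208*n^2 + 60*n + 4*x^3 + x^2*(-20*n - 34) + x*(-32*n^2 + 212*n + 14) + 16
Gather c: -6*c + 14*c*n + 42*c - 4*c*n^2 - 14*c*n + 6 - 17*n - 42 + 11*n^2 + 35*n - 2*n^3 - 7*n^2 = c*(36 - 4*n^2) - 2*n^3 + 4*n^2 + 18*n - 36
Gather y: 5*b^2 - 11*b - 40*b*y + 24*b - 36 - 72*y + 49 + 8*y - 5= 5*b^2 + 13*b + y*(-40*b - 64) + 8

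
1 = 1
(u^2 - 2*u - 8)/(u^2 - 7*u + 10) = (u^2 - 2*u - 8)/(u^2 - 7*u + 10)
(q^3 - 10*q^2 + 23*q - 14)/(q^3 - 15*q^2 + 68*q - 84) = (q - 1)/(q - 6)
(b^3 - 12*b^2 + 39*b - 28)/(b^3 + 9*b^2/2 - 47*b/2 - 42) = 2*(b^2 - 8*b + 7)/(2*b^2 + 17*b + 21)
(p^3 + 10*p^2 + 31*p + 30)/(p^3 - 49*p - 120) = (p + 2)/(p - 8)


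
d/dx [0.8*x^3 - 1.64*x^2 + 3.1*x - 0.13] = 2.4*x^2 - 3.28*x + 3.1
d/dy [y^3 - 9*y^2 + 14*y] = 3*y^2 - 18*y + 14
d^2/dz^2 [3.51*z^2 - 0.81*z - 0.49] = 7.02000000000000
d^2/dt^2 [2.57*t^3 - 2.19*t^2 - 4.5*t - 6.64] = 15.42*t - 4.38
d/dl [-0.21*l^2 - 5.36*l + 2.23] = -0.42*l - 5.36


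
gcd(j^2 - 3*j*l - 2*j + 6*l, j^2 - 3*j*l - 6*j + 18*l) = j - 3*l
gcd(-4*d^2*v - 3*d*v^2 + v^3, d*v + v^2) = d*v + v^2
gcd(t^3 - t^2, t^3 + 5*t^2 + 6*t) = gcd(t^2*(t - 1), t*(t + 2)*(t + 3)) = t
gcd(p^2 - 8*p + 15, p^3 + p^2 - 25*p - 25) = p - 5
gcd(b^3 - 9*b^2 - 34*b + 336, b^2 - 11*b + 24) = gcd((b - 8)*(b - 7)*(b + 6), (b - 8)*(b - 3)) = b - 8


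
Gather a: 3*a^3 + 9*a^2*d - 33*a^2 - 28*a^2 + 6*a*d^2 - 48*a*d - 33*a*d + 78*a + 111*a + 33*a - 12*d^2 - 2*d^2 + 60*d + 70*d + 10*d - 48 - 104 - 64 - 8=3*a^3 + a^2*(9*d - 61) + a*(6*d^2 - 81*d + 222) - 14*d^2 + 140*d - 224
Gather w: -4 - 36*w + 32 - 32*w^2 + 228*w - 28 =-32*w^2 + 192*w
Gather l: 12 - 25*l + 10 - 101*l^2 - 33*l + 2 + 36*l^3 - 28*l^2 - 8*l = 36*l^3 - 129*l^2 - 66*l + 24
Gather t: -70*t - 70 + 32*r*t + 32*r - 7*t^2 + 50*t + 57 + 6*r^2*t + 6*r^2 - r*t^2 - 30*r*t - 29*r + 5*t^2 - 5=6*r^2 + 3*r + t^2*(-r - 2) + t*(6*r^2 + 2*r - 20) - 18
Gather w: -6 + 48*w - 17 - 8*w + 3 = 40*w - 20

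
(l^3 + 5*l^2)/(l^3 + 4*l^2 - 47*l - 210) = l^2/(l^2 - l - 42)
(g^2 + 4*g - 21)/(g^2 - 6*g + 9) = (g + 7)/(g - 3)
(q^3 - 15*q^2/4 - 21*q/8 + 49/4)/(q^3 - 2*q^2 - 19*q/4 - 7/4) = (4*q^2 - q - 14)/(2*(2*q^2 + 3*q + 1))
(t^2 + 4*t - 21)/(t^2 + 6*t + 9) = (t^2 + 4*t - 21)/(t^2 + 6*t + 9)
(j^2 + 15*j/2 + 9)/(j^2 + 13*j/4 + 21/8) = 4*(j + 6)/(4*j + 7)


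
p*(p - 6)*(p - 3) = p^3 - 9*p^2 + 18*p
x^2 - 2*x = x*(x - 2)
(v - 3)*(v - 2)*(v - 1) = v^3 - 6*v^2 + 11*v - 6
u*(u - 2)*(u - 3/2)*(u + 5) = u^4 + 3*u^3/2 - 29*u^2/2 + 15*u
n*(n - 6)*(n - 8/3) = n^3 - 26*n^2/3 + 16*n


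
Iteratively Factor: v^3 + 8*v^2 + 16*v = (v + 4)*(v^2 + 4*v) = (v + 4)^2*(v)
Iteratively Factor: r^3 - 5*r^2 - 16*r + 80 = (r - 4)*(r^2 - r - 20) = (r - 5)*(r - 4)*(r + 4)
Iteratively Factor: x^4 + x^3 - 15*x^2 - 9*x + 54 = (x - 3)*(x^3 + 4*x^2 - 3*x - 18) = (x - 3)*(x - 2)*(x^2 + 6*x + 9) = (x - 3)*(x - 2)*(x + 3)*(x + 3)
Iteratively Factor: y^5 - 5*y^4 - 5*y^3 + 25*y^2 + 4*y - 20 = (y + 2)*(y^4 - 7*y^3 + 9*y^2 + 7*y - 10) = (y - 5)*(y + 2)*(y^3 - 2*y^2 - y + 2) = (y - 5)*(y - 2)*(y + 2)*(y^2 - 1) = (y - 5)*(y - 2)*(y + 1)*(y + 2)*(y - 1)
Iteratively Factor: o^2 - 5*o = (o)*(o - 5)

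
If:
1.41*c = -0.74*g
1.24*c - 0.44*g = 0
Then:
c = 0.00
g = 0.00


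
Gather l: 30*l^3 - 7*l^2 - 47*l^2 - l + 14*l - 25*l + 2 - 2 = 30*l^3 - 54*l^2 - 12*l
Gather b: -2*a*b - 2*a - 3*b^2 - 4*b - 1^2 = -2*a - 3*b^2 + b*(-2*a - 4) - 1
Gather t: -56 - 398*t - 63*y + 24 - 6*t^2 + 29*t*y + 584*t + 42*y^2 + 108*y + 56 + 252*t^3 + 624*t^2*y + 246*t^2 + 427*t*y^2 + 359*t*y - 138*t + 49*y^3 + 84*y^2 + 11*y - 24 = 252*t^3 + t^2*(624*y + 240) + t*(427*y^2 + 388*y + 48) + 49*y^3 + 126*y^2 + 56*y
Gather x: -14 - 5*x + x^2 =x^2 - 5*x - 14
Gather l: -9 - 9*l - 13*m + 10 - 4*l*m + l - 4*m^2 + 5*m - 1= l*(-4*m - 8) - 4*m^2 - 8*m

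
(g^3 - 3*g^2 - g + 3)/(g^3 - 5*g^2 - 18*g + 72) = (g^2 - 1)/(g^2 - 2*g - 24)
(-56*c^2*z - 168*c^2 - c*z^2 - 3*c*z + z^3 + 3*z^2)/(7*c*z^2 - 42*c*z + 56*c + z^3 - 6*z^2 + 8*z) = (-8*c*z - 24*c + z^2 + 3*z)/(z^2 - 6*z + 8)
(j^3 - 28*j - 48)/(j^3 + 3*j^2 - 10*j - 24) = (j - 6)/(j - 3)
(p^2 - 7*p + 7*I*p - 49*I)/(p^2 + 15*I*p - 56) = (p - 7)/(p + 8*I)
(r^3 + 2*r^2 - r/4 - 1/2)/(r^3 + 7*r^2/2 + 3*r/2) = (r^2 + 3*r/2 - 1)/(r*(r + 3))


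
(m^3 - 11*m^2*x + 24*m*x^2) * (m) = m^4 - 11*m^3*x + 24*m^2*x^2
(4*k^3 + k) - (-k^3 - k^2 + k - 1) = 5*k^3 + k^2 + 1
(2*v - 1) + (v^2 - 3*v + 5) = v^2 - v + 4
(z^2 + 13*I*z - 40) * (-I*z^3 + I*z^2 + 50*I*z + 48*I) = -I*z^5 + 13*z^4 + I*z^4 - 13*z^3 + 90*I*z^3 - 650*z^2 + 8*I*z^2 - 624*z - 2000*I*z - 1920*I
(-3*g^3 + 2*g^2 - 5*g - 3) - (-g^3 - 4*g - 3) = -2*g^3 + 2*g^2 - g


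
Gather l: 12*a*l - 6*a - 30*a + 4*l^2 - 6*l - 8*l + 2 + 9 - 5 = -36*a + 4*l^2 + l*(12*a - 14) + 6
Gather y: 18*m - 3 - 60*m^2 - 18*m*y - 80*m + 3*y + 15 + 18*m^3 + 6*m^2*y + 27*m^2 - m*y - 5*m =18*m^3 - 33*m^2 - 67*m + y*(6*m^2 - 19*m + 3) + 12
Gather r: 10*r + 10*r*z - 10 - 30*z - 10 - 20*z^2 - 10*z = r*(10*z + 10) - 20*z^2 - 40*z - 20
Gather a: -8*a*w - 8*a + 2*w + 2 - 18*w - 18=a*(-8*w - 8) - 16*w - 16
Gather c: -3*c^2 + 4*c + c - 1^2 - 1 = -3*c^2 + 5*c - 2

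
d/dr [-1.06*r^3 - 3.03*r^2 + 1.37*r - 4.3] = -3.18*r^2 - 6.06*r + 1.37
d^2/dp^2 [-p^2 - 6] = -2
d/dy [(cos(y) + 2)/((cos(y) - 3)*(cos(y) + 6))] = (cos(y)^2 + 4*cos(y) + 24)*sin(y)/((cos(y) - 3)^2*(cos(y) + 6)^2)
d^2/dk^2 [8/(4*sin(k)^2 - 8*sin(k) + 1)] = 64*(-16*sin(k) - 3*sin(3*k) + cos(2*k) - cos(4*k) + 15)/(4*sin(k)^2 - 8*sin(k) + 1)^3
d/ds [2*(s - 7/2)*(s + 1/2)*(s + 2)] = 6*s^2 - 4*s - 31/2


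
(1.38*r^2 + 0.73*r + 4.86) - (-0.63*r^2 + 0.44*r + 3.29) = 2.01*r^2 + 0.29*r + 1.57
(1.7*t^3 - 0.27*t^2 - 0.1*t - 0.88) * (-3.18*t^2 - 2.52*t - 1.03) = -5.406*t^5 - 3.4254*t^4 - 0.7526*t^3 + 3.3285*t^2 + 2.3206*t + 0.9064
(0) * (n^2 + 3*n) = 0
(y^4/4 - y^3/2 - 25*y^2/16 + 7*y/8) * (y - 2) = y^5/4 - y^4 - 9*y^3/16 + 4*y^2 - 7*y/4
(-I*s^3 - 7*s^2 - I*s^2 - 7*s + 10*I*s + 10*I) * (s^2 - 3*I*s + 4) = -I*s^5 - 10*s^4 - I*s^4 - 10*s^3 + 27*I*s^3 + 2*s^2 + 27*I*s^2 + 2*s + 40*I*s + 40*I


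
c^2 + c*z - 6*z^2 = (c - 2*z)*(c + 3*z)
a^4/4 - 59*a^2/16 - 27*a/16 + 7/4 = (a/4 + 1/4)*(a - 4)*(a - 1/2)*(a + 7/2)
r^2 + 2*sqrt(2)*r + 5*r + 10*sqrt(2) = (r + 5)*(r + 2*sqrt(2))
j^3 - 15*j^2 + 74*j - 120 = (j - 6)*(j - 5)*(j - 4)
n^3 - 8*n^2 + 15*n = n*(n - 5)*(n - 3)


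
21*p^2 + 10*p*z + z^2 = (3*p + z)*(7*p + z)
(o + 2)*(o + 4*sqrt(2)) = o^2 + 2*o + 4*sqrt(2)*o + 8*sqrt(2)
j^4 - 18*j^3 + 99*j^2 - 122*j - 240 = (j - 8)*(j - 6)*(j - 5)*(j + 1)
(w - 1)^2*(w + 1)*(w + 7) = w^4 + 6*w^3 - 8*w^2 - 6*w + 7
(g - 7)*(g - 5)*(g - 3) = g^3 - 15*g^2 + 71*g - 105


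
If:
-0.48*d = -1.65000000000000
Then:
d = 3.44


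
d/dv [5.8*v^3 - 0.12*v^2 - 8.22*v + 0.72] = 17.4*v^2 - 0.24*v - 8.22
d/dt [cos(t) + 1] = -sin(t)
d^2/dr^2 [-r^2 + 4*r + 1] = -2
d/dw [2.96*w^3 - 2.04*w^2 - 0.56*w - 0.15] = 8.88*w^2 - 4.08*w - 0.56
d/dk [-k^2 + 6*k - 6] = 6 - 2*k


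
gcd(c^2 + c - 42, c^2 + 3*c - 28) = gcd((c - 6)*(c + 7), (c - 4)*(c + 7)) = c + 7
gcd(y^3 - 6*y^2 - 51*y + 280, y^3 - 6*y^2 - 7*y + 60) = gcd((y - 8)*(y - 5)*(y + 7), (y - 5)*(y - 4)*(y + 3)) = y - 5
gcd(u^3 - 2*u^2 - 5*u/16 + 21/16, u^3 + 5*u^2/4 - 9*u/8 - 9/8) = u^2 - u/4 - 3/4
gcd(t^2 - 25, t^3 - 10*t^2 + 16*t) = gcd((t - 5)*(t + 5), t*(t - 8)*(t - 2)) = 1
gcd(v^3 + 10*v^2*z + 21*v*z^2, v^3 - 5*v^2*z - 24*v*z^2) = v^2 + 3*v*z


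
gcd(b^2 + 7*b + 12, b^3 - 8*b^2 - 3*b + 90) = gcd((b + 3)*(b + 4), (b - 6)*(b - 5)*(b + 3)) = b + 3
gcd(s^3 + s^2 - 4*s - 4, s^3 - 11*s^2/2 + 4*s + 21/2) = s + 1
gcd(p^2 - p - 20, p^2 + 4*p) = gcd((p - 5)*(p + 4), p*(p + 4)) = p + 4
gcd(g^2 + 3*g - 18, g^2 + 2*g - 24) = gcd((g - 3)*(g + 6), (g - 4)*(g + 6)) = g + 6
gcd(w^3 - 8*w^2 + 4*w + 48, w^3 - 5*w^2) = 1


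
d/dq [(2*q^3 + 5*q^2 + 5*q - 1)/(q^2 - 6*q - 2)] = (2*q^4 - 24*q^3 - 47*q^2 - 18*q - 16)/(q^4 - 12*q^3 + 32*q^2 + 24*q + 4)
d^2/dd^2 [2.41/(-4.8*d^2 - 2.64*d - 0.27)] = (111.0528*d^2 + 61.07904*d - 2.41*(9.6*d + 2.64)*(19.2*d + 5.28) + 6.24672)/(4.8*d^2 + 2.64*d + 0.27)^3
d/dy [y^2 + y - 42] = 2*y + 1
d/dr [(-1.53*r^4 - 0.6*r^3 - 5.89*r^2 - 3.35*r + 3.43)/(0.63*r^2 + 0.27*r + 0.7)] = (-1.9278*r^5 - 1.6173*r^4 - 4.608*r^3 - 0.7398*r^2 - 12.5678*r - 3.2711)/(0.3969*r^4 + 0.3402*r^3 + 0.9549*r^2 + 0.378*r + 0.49)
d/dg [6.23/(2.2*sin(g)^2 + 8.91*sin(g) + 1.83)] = -(27.412*sin(g) + 55.5093)*cos(g)/(2.2*sin(g)^2 + 8.91*sin(g) + 1.83)^2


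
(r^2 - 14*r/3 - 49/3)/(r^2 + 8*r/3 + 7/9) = 3*(r - 7)/(3*r + 1)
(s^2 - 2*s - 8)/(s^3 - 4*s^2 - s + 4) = (s + 2)/(s^2 - 1)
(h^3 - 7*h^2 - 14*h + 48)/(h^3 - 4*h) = (h^2 - 5*h - 24)/(h*(h + 2))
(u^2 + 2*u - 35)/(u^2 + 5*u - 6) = (u^2 + 2*u - 35)/(u^2 + 5*u - 6)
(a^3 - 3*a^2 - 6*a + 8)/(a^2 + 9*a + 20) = (a^3 - 3*a^2 - 6*a + 8)/(a^2 + 9*a + 20)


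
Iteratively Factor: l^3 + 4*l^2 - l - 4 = (l + 4)*(l^2 - 1) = (l - 1)*(l + 4)*(l + 1)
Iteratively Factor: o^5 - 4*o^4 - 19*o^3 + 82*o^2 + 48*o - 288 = (o - 3)*(o^4 - o^3 - 22*o^2 + 16*o + 96) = (o - 3)^2*(o^3 + 2*o^2 - 16*o - 32) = (o - 3)^2*(o + 4)*(o^2 - 2*o - 8) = (o - 3)^2*(o + 2)*(o + 4)*(o - 4)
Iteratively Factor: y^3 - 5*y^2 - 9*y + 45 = (y + 3)*(y^2 - 8*y + 15) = (y - 5)*(y + 3)*(y - 3)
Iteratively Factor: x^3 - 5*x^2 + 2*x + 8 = (x - 2)*(x^2 - 3*x - 4) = (x - 2)*(x + 1)*(x - 4)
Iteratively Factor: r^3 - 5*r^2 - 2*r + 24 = (r + 2)*(r^2 - 7*r + 12) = (r - 4)*(r + 2)*(r - 3)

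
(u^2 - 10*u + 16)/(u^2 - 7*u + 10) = (u - 8)/(u - 5)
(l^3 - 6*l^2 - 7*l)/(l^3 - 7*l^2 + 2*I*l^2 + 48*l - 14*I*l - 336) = l*(l + 1)/(l^2 + 2*I*l + 48)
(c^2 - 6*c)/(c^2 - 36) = c/(c + 6)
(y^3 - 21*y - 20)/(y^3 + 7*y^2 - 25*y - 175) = (y^2 + 5*y + 4)/(y^2 + 12*y + 35)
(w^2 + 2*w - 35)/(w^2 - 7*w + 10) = (w + 7)/(w - 2)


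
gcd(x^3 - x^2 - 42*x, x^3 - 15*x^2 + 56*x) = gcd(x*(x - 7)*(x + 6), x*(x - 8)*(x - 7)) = x^2 - 7*x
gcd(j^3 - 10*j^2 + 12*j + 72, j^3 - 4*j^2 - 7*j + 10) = j + 2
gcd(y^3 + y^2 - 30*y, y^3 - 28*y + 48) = y + 6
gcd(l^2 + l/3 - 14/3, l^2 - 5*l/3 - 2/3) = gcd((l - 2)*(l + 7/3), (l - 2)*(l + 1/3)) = l - 2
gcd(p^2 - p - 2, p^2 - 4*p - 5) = p + 1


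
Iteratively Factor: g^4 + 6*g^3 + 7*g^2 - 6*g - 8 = (g - 1)*(g^3 + 7*g^2 + 14*g + 8) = (g - 1)*(g + 2)*(g^2 + 5*g + 4) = (g - 1)*(g + 2)*(g + 4)*(g + 1)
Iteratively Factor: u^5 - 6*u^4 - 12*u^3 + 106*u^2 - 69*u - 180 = (u - 5)*(u^4 - u^3 - 17*u^2 + 21*u + 36) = (u - 5)*(u + 1)*(u^3 - 2*u^2 - 15*u + 36) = (u - 5)*(u + 1)*(u + 4)*(u^2 - 6*u + 9) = (u - 5)*(u - 3)*(u + 1)*(u + 4)*(u - 3)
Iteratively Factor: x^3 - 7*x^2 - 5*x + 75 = (x - 5)*(x^2 - 2*x - 15) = (x - 5)*(x + 3)*(x - 5)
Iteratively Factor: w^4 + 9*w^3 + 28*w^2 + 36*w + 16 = (w + 1)*(w^3 + 8*w^2 + 20*w + 16) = (w + 1)*(w + 2)*(w^2 + 6*w + 8) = (w + 1)*(w + 2)*(w + 4)*(w + 2)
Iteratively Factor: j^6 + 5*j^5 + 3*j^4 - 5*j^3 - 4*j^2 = (j + 4)*(j^5 + j^4 - j^3 - j^2) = j*(j + 4)*(j^4 + j^3 - j^2 - j) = j*(j + 1)*(j + 4)*(j^3 - j) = j*(j + 1)^2*(j + 4)*(j^2 - j) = j*(j - 1)*(j + 1)^2*(j + 4)*(j)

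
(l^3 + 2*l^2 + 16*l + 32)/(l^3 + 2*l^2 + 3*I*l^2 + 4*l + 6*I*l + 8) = (l - 4*I)/(l - I)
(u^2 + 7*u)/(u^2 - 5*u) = (u + 7)/(u - 5)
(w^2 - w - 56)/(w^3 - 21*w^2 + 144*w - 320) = (w + 7)/(w^2 - 13*w + 40)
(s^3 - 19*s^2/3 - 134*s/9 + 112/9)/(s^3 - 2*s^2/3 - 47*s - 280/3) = (s - 2/3)/(s + 5)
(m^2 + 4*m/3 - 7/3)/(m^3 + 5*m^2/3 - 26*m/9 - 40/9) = 3*(3*m^2 + 4*m - 7)/(9*m^3 + 15*m^2 - 26*m - 40)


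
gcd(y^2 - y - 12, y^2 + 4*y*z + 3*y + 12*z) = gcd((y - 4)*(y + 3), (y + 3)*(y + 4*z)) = y + 3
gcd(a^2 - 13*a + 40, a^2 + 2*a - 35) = a - 5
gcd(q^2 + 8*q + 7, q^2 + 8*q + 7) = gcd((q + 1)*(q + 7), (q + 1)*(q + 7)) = q^2 + 8*q + 7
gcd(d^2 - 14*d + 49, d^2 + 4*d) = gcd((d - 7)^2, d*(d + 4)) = 1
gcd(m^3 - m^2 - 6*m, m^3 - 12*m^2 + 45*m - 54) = m - 3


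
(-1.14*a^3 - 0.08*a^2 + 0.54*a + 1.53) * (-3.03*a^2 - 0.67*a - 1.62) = 3.4542*a^5 + 1.0062*a^4 + 0.2642*a^3 - 4.8681*a^2 - 1.8999*a - 2.4786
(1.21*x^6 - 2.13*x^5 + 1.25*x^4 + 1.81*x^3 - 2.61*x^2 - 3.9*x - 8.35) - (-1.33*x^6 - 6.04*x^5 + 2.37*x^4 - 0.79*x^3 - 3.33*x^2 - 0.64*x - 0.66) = 2.54*x^6 + 3.91*x^5 - 1.12*x^4 + 2.6*x^3 + 0.72*x^2 - 3.26*x - 7.69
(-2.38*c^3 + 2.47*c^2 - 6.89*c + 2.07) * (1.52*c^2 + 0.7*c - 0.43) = -3.6176*c^5 + 2.0884*c^4 - 7.7204*c^3 - 2.7387*c^2 + 4.4117*c - 0.8901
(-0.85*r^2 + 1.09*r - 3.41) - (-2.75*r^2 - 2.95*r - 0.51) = 1.9*r^2 + 4.04*r - 2.9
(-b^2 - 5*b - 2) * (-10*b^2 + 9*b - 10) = 10*b^4 + 41*b^3 - 15*b^2 + 32*b + 20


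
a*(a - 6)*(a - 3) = a^3 - 9*a^2 + 18*a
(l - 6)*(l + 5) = l^2 - l - 30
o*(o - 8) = o^2 - 8*o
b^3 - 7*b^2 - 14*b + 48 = (b - 8)*(b - 2)*(b + 3)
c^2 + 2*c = c*(c + 2)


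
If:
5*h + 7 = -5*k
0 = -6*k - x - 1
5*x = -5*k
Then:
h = -6/5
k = -1/5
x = 1/5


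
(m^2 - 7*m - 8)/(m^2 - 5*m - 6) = (m - 8)/(m - 6)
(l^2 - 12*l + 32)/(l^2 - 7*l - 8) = (l - 4)/(l + 1)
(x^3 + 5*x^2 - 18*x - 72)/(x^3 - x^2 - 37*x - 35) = (-x^3 - 5*x^2 + 18*x + 72)/(-x^3 + x^2 + 37*x + 35)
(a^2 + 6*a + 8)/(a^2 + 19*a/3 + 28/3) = 3*(a + 2)/(3*a + 7)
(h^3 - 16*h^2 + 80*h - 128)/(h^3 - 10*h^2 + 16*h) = (h^2 - 8*h + 16)/(h*(h - 2))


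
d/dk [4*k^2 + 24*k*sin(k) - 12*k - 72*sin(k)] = 24*k*cos(k) + 8*k + 24*sin(k) - 72*cos(k) - 12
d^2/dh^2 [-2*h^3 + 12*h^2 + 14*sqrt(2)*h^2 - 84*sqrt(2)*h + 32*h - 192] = -12*h + 24 + 28*sqrt(2)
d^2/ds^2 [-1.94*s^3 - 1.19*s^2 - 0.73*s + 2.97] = -11.64*s - 2.38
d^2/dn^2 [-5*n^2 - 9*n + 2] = -10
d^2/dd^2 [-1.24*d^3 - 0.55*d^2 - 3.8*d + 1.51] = -7.44*d - 1.1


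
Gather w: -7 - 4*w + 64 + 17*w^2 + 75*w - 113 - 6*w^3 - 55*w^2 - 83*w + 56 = -6*w^3 - 38*w^2 - 12*w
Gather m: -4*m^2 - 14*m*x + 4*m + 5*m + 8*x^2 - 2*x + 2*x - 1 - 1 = -4*m^2 + m*(9 - 14*x) + 8*x^2 - 2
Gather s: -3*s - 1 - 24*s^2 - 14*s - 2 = -24*s^2 - 17*s - 3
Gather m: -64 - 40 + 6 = -98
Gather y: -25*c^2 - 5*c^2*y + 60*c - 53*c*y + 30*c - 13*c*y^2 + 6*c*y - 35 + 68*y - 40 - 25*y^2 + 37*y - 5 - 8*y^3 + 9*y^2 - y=-25*c^2 + 90*c - 8*y^3 + y^2*(-13*c - 16) + y*(-5*c^2 - 47*c + 104) - 80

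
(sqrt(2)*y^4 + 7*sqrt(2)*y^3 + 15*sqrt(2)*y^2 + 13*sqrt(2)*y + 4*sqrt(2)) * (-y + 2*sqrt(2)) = -sqrt(2)*y^5 - 7*sqrt(2)*y^4 + 4*y^4 - 15*sqrt(2)*y^3 + 28*y^3 - 13*sqrt(2)*y^2 + 60*y^2 - 4*sqrt(2)*y + 52*y + 16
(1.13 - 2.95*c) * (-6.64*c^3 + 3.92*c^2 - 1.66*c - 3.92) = 19.588*c^4 - 19.0672*c^3 + 9.3266*c^2 + 9.6882*c - 4.4296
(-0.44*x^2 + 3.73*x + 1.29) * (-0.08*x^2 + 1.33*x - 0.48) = 0.0352*x^4 - 0.8836*x^3 + 5.0689*x^2 - 0.0746999999999998*x - 0.6192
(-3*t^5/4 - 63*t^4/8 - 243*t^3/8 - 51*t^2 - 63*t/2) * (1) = -3*t^5/4 - 63*t^4/8 - 243*t^3/8 - 51*t^2 - 63*t/2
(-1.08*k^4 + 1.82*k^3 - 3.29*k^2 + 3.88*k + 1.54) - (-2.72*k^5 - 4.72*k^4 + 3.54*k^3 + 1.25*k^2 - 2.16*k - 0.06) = 2.72*k^5 + 3.64*k^4 - 1.72*k^3 - 4.54*k^2 + 6.04*k + 1.6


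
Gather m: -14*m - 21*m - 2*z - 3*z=-35*m - 5*z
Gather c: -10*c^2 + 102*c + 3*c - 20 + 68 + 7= -10*c^2 + 105*c + 55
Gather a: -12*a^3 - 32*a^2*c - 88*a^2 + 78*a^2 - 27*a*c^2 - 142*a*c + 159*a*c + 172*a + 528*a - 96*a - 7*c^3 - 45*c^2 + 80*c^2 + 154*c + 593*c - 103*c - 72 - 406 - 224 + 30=-12*a^3 + a^2*(-32*c - 10) + a*(-27*c^2 + 17*c + 604) - 7*c^3 + 35*c^2 + 644*c - 672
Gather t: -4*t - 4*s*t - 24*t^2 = -24*t^2 + t*(-4*s - 4)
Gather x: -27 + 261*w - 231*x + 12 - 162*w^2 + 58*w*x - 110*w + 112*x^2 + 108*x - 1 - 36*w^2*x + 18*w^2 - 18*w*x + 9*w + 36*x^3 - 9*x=-144*w^2 + 160*w + 36*x^3 + 112*x^2 + x*(-36*w^2 + 40*w - 132) - 16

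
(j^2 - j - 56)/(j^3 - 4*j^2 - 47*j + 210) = (j - 8)/(j^2 - 11*j + 30)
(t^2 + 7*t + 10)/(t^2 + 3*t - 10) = (t + 2)/(t - 2)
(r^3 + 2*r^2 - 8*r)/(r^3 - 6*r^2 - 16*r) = (-r^2 - 2*r + 8)/(-r^2 + 6*r + 16)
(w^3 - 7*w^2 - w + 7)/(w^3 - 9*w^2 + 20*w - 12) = (w^2 - 6*w - 7)/(w^2 - 8*w + 12)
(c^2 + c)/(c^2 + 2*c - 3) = c*(c + 1)/(c^2 + 2*c - 3)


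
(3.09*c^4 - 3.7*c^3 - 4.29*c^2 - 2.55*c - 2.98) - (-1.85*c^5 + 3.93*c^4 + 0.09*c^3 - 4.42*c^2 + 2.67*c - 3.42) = 1.85*c^5 - 0.84*c^4 - 3.79*c^3 + 0.13*c^2 - 5.22*c + 0.44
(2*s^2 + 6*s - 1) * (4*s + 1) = 8*s^3 + 26*s^2 + 2*s - 1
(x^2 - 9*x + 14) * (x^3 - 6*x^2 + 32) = x^5 - 15*x^4 + 68*x^3 - 52*x^2 - 288*x + 448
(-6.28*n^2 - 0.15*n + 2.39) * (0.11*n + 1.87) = -0.6908*n^3 - 11.7601*n^2 - 0.0176*n + 4.4693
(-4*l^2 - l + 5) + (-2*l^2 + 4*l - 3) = -6*l^2 + 3*l + 2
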